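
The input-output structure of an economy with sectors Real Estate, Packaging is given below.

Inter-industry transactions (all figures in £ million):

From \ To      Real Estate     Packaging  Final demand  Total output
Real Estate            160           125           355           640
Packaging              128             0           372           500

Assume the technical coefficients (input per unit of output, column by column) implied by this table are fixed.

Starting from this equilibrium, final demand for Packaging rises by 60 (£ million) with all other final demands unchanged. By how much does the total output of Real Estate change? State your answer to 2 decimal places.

Technical coefficients a_ij = z_ij / X_j:
  a_RR = 160/640 = 0.25, a_PR = 128/640 = 0.20
  a_RP = 125/500 = 0.25, a_PP = 0/500 = 0.00
I − A =
  [   0.75    -0.25]
  [  -0.20     1.00]
det(I−A) = (0.75)(1.00) − (-0.25)(-0.20) = 0.7000
adj(I−A) = [[1.00, 0.25], [0.20, 0.75]]
(I − A)⁻¹ = adj(I−A) / det(I−A) ≈
  [   1.4286     0.3571]
  [   0.2857     1.0714]
Δx = (I − A)⁻¹ Δd with Δd having +60 in the Packaging component and 0 elsewhere.
So Δx_R = L_RP · (+60), where L_RP = adj(I−A)_RP / det(I−A) = 0.25 / 0.7000.
Δx_R = 0.25 × (+60) / 0.7000 = 15.00 / 0.7000 ≈ 21.43.

Δx_R = 21.43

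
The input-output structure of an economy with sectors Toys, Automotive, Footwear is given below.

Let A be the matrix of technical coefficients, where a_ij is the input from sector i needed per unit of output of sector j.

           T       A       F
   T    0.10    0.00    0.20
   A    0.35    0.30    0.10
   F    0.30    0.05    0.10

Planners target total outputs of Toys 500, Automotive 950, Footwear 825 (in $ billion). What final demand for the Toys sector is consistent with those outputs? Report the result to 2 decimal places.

d_T = 285.00

I − A =
  [   0.90     0.00    -0.20]
  [  -0.35     0.70    -0.10]
  [  -0.30    -0.05     0.90]
d = (I − A) x:
  d_T = (+0.90)·500 + (+0.00)·950 + (-0.20)·825 = 285.00
  d_A = (-0.35)·500 + (+0.70)·950 + (-0.10)·825 = 407.50
  d_F = (-0.30)·500 + (-0.05)·950 + (+0.90)·825 = 545.00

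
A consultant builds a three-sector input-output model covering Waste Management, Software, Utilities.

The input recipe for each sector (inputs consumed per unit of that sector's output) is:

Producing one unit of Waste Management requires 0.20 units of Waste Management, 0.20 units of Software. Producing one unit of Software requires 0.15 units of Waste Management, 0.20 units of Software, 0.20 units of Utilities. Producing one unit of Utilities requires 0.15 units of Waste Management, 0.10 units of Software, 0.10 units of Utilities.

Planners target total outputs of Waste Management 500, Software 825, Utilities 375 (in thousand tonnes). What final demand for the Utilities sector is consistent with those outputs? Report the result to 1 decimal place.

d_3 = 172.5

I − A =
  [   0.80    -0.15    -0.15]
  [  -0.20     0.80    -0.10]
  [   0.00    -0.20     0.90]
d = (I − A) x:
  d_1 = (+0.80)·500 + (-0.15)·825 + (-0.15)·375 = 220.0
  d_2 = (-0.20)·500 + (+0.80)·825 + (-0.10)·375 = 522.5
  d_3 = (+0.00)·500 + (-0.20)·825 + (+0.90)·375 = 172.5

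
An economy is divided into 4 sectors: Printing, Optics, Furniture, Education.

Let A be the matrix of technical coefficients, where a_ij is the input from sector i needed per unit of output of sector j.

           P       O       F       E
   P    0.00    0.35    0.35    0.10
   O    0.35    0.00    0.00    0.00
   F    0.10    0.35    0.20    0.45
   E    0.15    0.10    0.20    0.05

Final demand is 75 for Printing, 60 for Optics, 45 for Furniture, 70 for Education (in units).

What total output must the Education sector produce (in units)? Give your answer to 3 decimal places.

x_E = 175.639

I − A =
  [   1.00    -0.35    -0.35    -0.10]
  [  -0.35     1.00     0.00     0.00]
  [  -0.10    -0.35     0.80    -0.45]
  [  -0.15    -0.10    -0.20     0.95]
Compute the cofactors C_ij = (−1)^(i+j)·(3×3 minor ij) of I−A; the adjugate is their transpose:
adj(I−A) = Cᵀ =
  [ 0.670000   0.381625   0.352500   0.237500]
  [ 0.234500   0.599125   0.123375   0.083125]
  [ 0.294625   0.430125   0.815125   0.417125]
  [ 0.192500   0.213875   0.240250   0.624125]
det(I−A) = Σ_j (I−A)_1j·C_1j = (1.00)(0.670000) + (-0.35)(0.234500) + (-0.35)(0.294625) + (-0.10)(0.192500) = 0.46555625
(I − A)⁻¹ = adj(I−A) / det(I−A) ≈
  [   1.4391     0.8197     0.7572     0.5101]
  [   0.5037     1.2869     0.2650     0.1785]
  [   0.6328     0.9239     1.7509     0.8960]
  [   0.4135     0.4594     0.5160     1.3406]
x = (I − A)⁻¹ d = adj(I−A)·d / det(I−A), with det(I−A) = 0.46555625:
  x_P = (0.670000·75 + 0.381625·60 + 0.352500·45 + 0.237500·70) / 0.46555625 = 105.635 / 0.46555625 ≈ 226.901
  x_O = (0.234500·75 + 0.599125·60 + 0.123375·45 + 0.083125·70) / 0.46555625 = 64.905625 / 0.46555625 ≈ 139.415
  x_F = (0.294625·75 + 0.430125·60 + 0.815125·45 + 0.417125·70) / 0.46555625 = 113.78375 / 0.46555625 ≈ 244.404
  x_E = (0.192500·75 + 0.213875·60 + 0.240250·45 + 0.624125·70) / 0.46555625 = 81.77 / 0.46555625 ≈ 175.639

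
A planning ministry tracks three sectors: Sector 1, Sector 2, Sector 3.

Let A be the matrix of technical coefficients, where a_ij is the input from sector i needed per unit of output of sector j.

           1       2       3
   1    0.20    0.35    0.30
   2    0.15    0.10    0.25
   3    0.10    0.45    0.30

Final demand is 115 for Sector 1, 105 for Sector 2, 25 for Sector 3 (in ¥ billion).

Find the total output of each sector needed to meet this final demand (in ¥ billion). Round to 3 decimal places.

x_1 = 337.276, x_2 = 238.833, x_3 = 237.432

I − A =
  [   0.80    -0.35    -0.30]
  [  -0.15     0.90    -0.25]
  [  -0.10    -0.45     0.70]
Cofactors of I−A, C_ij = (−1)^(i+j)·(minor ij) (rows/columns in the sector order above):
  C_11 = (0.90)(0.70) − (-0.25)(-0.45) = 0.5175
  C_12 = −[(-0.15)(0.70) − (-0.25)(-0.10)] = 0.1300
  C_13 = (-0.15)(-0.45) − (0.90)(-0.10) = 0.1575
  C_21 = −[(-0.35)(0.70) − (-0.30)(-0.45)] = 0.3800
  C_22 = (0.80)(0.70) − (-0.30)(-0.10) = 0.5300
  C_23 = −[(0.80)(-0.45) − (-0.35)(-0.10)] = 0.3950
  C_31 = (-0.35)(-0.25) − (-0.30)(0.90) = 0.3575
  C_32 = −[(0.80)(-0.25) − (-0.30)(-0.15)] = 0.2450
  C_33 = (0.80)(0.90) − (-0.35)(-0.15) = 0.6675
det(I−A) = Σ_j (I−A)_1j·C_1j = (0.80)(0.5175) + (-0.35)(0.1300) + (-0.30)(0.1575) = 0.32125
adj(I−A) = Cᵀ =
  [ 0.5175   0.3800   0.3575]
  [ 0.1300   0.5300   0.2450]
  [ 0.1575   0.3950   0.6675]
(I − A)⁻¹ = adj(I−A) / det(I−A) ≈
  [   1.6109     1.1829     1.1128]
  [   0.4047     1.6498     0.7626]
  [   0.4903     1.2296     2.0778]
x = (I − A)⁻¹ d = adj(I−A)·d / det(I−A), with det(I−A) = 0.32125:
  x_1 = (0.5175·115 + 0.3800·105 + 0.3575·25) / 0.32125 = 108.35 / 0.32125 ≈ 337.276
  x_2 = (0.1300·115 + 0.5300·105 + 0.2450·25) / 0.32125 = 76.725 / 0.32125 ≈ 238.833
  x_3 = (0.1575·115 + 0.3950·105 + 0.6675·25) / 0.32125 = 76.275 / 0.32125 ≈ 237.432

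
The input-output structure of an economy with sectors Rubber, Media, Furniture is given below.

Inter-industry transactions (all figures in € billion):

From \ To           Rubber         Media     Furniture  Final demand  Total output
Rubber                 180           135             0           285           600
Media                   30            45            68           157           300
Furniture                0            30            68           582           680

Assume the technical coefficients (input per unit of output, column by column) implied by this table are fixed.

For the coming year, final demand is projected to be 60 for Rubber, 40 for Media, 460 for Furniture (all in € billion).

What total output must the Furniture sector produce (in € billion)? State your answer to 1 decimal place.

Technical coefficients a_ij = z_ij / X_j:
  a_RR = 180/600 = 0.30, a_MR = 30/600 = 0.05, a_FR = 0/600 = 0.00
  a_RM = 135/300 = 0.45, a_MM = 45/300 = 0.15, a_FM = 30/300 = 0.10
  a_RF = 0/680 = 0.00, a_MF = 68/680 = 0.10, a_FF = 68/680 = 0.10
I − A =
  [   0.70    -0.45     0.00]
  [  -0.05     0.85    -0.10]
  [   0.00    -0.10     0.90]
Cofactors of I−A, C_ij = (−1)^(i+j)·(minor ij) (rows/columns in the sector order above):
  C_11 = (0.85)(0.90) − (-0.10)(-0.10) = 0.7550
  C_12 = −[(-0.05)(0.90) − (-0.10)(0.00)] = 0.0450
  C_13 = (-0.05)(-0.10) − (0.85)(0.00) = 0.0050
  C_21 = −[(-0.45)(0.90) − (0.00)(-0.10)] = 0.4050
  C_22 = (0.70)(0.90) − (0.00)(0.00) = 0.6300
  C_23 = −[(0.70)(-0.10) − (-0.45)(0.00)] = 0.0700
  C_31 = (-0.45)(-0.10) − (0.00)(0.85) = 0.0450
  C_32 = −[(0.70)(-0.10) − (0.00)(-0.05)] = 0.0700
  C_33 = (0.70)(0.85) − (-0.45)(-0.05) = 0.5725
det(I−A) = Σ_j (I−A)_1j·C_1j = (0.70)(0.7550) + (-0.45)(0.0450) + (0.00)(0.0050) = 0.50825
adj(I−A) = Cᵀ =
  [ 0.7550   0.4050   0.0450]
  [ 0.0450   0.6300   0.0700]
  [ 0.0050   0.0700   0.5725]
(I − A)⁻¹ = adj(I−A) / det(I−A) ≈
  [   1.4855     0.7969     0.0885]
  [   0.0885     1.2395     0.1377]
  [   0.0098     0.1377     1.1264]
x = (I − A)⁻¹ d = adj(I−A)·d / det(I−A), with det(I−A) = 0.50825:
  x_R = (0.7550·60 + 0.4050·40 + 0.0450·460) / 0.50825 = 82.20 / 0.50825 ≈ 161.7
  x_M = (0.0450·60 + 0.6300·40 + 0.0700·460) / 0.50825 = 60.10 / 0.50825 ≈ 118.2
  x_F = (0.0050·60 + 0.0700·40 + 0.5725·460) / 0.50825 = 266.45 / 0.50825 ≈ 524.2

x_F = 524.2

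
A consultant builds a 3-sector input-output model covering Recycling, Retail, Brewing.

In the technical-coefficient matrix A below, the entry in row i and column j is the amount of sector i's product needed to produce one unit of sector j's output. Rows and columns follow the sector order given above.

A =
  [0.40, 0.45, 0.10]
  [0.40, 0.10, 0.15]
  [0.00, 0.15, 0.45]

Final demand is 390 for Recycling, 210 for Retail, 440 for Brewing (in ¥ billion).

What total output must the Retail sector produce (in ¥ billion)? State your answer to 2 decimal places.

x_2 = 1189.36

I − A =
  [   0.60    -0.45    -0.10]
  [  -0.40     0.90    -0.15]
  [   0.00    -0.15     0.55]
Cofactors of I−A, C_ij = (−1)^(i+j)·(minor ij) (rows/columns in the sector order above):
  C_11 = (0.90)(0.55) − (-0.15)(-0.15) = 0.4725
  C_12 = −[(-0.40)(0.55) − (-0.15)(0.00)] = 0.2200
  C_13 = (-0.40)(-0.15) − (0.90)(0.00) = 0.0600
  C_21 = −[(-0.45)(0.55) − (-0.10)(-0.15)] = 0.2625
  C_22 = (0.60)(0.55) − (-0.10)(0.00) = 0.3300
  C_23 = −[(0.60)(-0.15) − (-0.45)(0.00)] = 0.0900
  C_31 = (-0.45)(-0.15) − (-0.10)(0.90) = 0.1575
  C_32 = −[(0.60)(-0.15) − (-0.10)(-0.40)] = 0.1300
  C_33 = (0.60)(0.90) − (-0.45)(-0.40) = 0.3600
det(I−A) = Σ_j (I−A)_1j·C_1j = (0.60)(0.4725) + (-0.45)(0.2200) + (-0.10)(0.0600) = 0.1785
adj(I−A) = Cᵀ =
  [ 0.4725   0.2625   0.1575]
  [ 0.2200   0.3300   0.1300]
  [ 0.0600   0.0900   0.3600]
(I − A)⁻¹ = adj(I−A) / det(I−A) ≈
  [   2.6471     1.4706     0.8824]
  [   1.2325     1.8487     0.7283]
  [   0.3361     0.5042     2.0168]
x = (I − A)⁻¹ d = adj(I−A)·d / det(I−A), with det(I−A) = 0.1785:
  x_1 = (0.4725·390 + 0.2625·210 + 0.1575·440) / 0.1785 = 308.70 / 0.1785 ≈ 1729.41
  x_2 = (0.2200·390 + 0.3300·210 + 0.1300·440) / 0.1785 = 212.30 / 0.1785 ≈ 1189.36
  x_3 = (0.0600·390 + 0.0900·210 + 0.3600·440) / 0.1785 = 200.70 / 0.1785 ≈ 1124.37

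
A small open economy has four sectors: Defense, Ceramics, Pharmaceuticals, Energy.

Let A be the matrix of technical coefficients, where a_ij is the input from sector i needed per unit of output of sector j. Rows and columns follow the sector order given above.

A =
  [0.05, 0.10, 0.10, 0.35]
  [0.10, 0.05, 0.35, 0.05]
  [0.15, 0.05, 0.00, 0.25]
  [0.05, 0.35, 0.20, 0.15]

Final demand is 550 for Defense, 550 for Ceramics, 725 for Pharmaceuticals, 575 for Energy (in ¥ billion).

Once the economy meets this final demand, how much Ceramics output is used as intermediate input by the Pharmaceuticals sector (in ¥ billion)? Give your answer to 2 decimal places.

z_CP = 499.87

I − A =
  [   0.95    -0.10    -0.10    -0.35]
  [  -0.10     0.95    -0.35    -0.05]
  [  -0.15    -0.05     1.00    -0.25]
  [  -0.05    -0.35    -0.20     0.85]
Compute the cofactors C_ij = (−1)^(i+j)·(3×3 minor ij) of I−A; the adjugate is their transpose:
adj(I−A) = Cᵀ =
  [ 0.696500   0.219000   0.219125   0.364125]
  [ 0.133000   0.718000   0.301750   0.185750]
  [ 0.143500   0.155000   0.712875   0.277875]
  [ 0.129500   0.345000   0.304875   0.855875]
det(I−A) = Σ_j (I−A)_1j·C_1j = (0.95)(0.696500) + (-0.10)(0.133000) + (-0.10)(0.143500) + (-0.35)(0.129500) = 0.5887
(I − A)⁻¹ = adj(I−A) / det(I−A) ≈
  [   1.1831     0.3720     0.3722     0.6185]
  [   0.2259     1.2196     0.5126     0.3155]
  [   0.2438     0.2633     1.2109     0.4720]
  [   0.2200     0.5860     0.5179     1.4538]
First solve x = (I − A)⁻¹ d = adj(I−A)·d / det(I−A); in particular x_P = (0.143500·550 + 0.155000·550 + 0.712875·725 + 0.277875·575) / 0.5887 = 840.7875 / 0.5887 ≈ 1428.2105.
Intermediate flow from C to P: z_CP = a_CP · x_P = 0.35 × 840.7875 / 0.5887 = 294.275625 / 0.5887 ≈ 499.87.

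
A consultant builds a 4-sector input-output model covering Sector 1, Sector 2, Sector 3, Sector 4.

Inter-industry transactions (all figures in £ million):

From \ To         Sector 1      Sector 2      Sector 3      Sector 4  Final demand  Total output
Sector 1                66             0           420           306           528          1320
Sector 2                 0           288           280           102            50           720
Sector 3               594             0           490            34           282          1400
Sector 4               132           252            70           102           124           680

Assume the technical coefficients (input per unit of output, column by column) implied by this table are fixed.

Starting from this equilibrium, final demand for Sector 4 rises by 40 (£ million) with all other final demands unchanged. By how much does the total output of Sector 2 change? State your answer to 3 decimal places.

Δx_2 = 27.610

Technical coefficients a_ij = z_ij / X_j:
  a_11 = 66/1320 = 0.05, a_21 = 0/1320 = 0.00, a_31 = 594/1320 = 0.45, a_41 = 132/1320 = 0.10
  a_12 = 0/720 = 0.00, a_22 = 288/720 = 0.40, a_32 = 0/720 = 0.00, a_42 = 252/720 = 0.35
  a_13 = 420/1400 = 0.30, a_23 = 280/1400 = 0.20, a_33 = 490/1400 = 0.35, a_43 = 70/1400 = 0.05
  a_14 = 306/680 = 0.45, a_24 = 102/680 = 0.15, a_34 = 34/680 = 0.05, a_44 = 102/680 = 0.15
I − A =
  [   0.95     0.00    -0.30    -0.45]
  [   0.00     0.60    -0.20    -0.15]
  [  -0.45     0.00     0.65    -0.05]
  [  -0.10    -0.35    -0.05     0.85]
Compute the cofactors C_ij = (−1)^(i+j)·(3×3 minor ij) of I−A; the adjugate is their transpose:
adj(I−A) = Cᵀ =
  [ 0.292375   0.107625   0.182250   0.184500]
  [ 0.090625   0.366875   0.164125   0.122375]
  [ 0.208875   0.087500   0.407625   0.150000]
  [ 0.084000   0.168875   0.113000   0.289500]
det(I−A) = Σ_j (I−A)_1j·C_1j = (0.95)(0.292375) + (0.00)(0.090625) + (-0.30)(0.208875) + (-0.45)(0.084000) = 0.17729375
(I − A)⁻¹ = adj(I−A) / det(I−A) ≈
  [   1.6491     0.6070     1.0280     1.0406]
  [   0.5112     2.0693     0.9257     0.6902]
  [   1.1781     0.4935     2.2992     0.8461]
  [   0.4738     0.9525     0.6374     1.6329]
Δx = (I − A)⁻¹ Δd with Δd having +40 in the Sector 4 component and 0 elsewhere.
So Δx_2 = L_24 · (+40), where L_24 = adj(I−A)_24 / det(I−A) = 0.122375 / 0.17729375.
Δx_2 = 0.122375 × (+40) / 0.17729375 = 4.895 / 0.17729375 ≈ 27.610.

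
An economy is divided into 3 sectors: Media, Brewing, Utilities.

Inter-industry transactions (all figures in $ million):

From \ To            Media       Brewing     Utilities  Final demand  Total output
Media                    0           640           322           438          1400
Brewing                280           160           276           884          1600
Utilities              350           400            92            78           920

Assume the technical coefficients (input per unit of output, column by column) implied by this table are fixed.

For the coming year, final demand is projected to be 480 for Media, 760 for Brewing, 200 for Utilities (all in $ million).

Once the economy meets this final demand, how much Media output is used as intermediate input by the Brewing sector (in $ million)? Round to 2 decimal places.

Technical coefficients a_ij = z_ij / X_j:
  a_MM = 0/1400 = 0.00, a_BM = 280/1400 = 0.20, a_UM = 350/1400 = 0.25
  a_MB = 640/1600 = 0.40, a_BB = 160/1600 = 0.10, a_UB = 400/1600 = 0.25
  a_MU = 322/920 = 0.35, a_BU = 276/920 = 0.30, a_UU = 92/920 = 0.10
I − A =
  [   1.00    -0.40    -0.35]
  [  -0.20     0.90    -0.30]
  [  -0.25    -0.25     0.90]
Cofactors of I−A, C_ij = (−1)^(i+j)·(minor ij) (rows/columns in the sector order above):
  C_11 = (0.90)(0.90) − (-0.30)(-0.25) = 0.7350
  C_12 = −[(-0.20)(0.90) − (-0.30)(-0.25)] = 0.2550
  C_13 = (-0.20)(-0.25) − (0.90)(-0.25) = 0.2750
  C_21 = −[(-0.40)(0.90) − (-0.35)(-0.25)] = 0.4475
  C_22 = (1.00)(0.90) − (-0.35)(-0.25) = 0.8125
  C_23 = −[(1.00)(-0.25) − (-0.40)(-0.25)] = 0.3500
  C_31 = (-0.40)(-0.30) − (-0.35)(0.90) = 0.4350
  C_32 = −[(1.00)(-0.30) − (-0.35)(-0.20)] = 0.3700
  C_33 = (1.00)(0.90) − (-0.40)(-0.20) = 0.8200
det(I−A) = Σ_j (I−A)_1j·C_1j = (1.00)(0.7350) + (-0.40)(0.2550) + (-0.35)(0.2750) = 0.53675
adj(I−A) = Cᵀ =
  [ 0.7350   0.4475   0.4350]
  [ 0.2550   0.8125   0.3700]
  [ 0.2750   0.3500   0.8200]
(I − A)⁻¹ = adj(I−A) / det(I−A) ≈
  [   1.3694     0.8337     0.8104]
  [   0.4751     1.5137     0.6893]
  [   0.5123     0.6521     1.5277]
First solve x = (I − A)⁻¹ d = adj(I−A)·d / det(I−A); in particular x_B = (0.2550·480 + 0.8125·760 + 0.3700·200) / 0.53675 = 813.90 / 0.53675 ≈ 1516.3484.
Intermediate flow from M to B: z_MB = a_MB · x_B = 0.40 × 813.90 / 0.53675 = 325.56 / 0.53675 ≈ 606.54.

z_MB = 606.54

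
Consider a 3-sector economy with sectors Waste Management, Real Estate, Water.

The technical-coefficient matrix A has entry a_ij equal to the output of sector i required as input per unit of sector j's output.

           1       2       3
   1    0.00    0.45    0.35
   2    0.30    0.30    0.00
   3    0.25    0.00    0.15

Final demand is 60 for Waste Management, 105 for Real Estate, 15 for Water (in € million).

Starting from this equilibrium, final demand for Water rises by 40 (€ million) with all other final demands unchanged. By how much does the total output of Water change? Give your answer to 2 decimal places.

I − A =
  [   1.00    -0.45    -0.35]
  [  -0.30     0.70     0.00]
  [  -0.25     0.00     0.85]
Cofactors of I−A, C_ij = (−1)^(i+j)·(minor ij) (rows/columns in the sector order above):
  C_11 = (0.70)(0.85) − (0.00)(0.00) = 0.5950
  C_12 = −[(-0.30)(0.85) − (0.00)(-0.25)] = 0.2550
  C_13 = (-0.30)(0.00) − (0.70)(-0.25) = 0.1750
  C_21 = −[(-0.45)(0.85) − (-0.35)(0.00)] = 0.3825
  C_22 = (1.00)(0.85) − (-0.35)(-0.25) = 0.7625
  C_23 = −[(1.00)(0.00) − (-0.45)(-0.25)] = 0.1125
  C_31 = (-0.45)(0.00) − (-0.35)(0.70) = 0.2450
  C_32 = −[(1.00)(0.00) − (-0.35)(-0.30)] = 0.1050
  C_33 = (1.00)(0.70) − (-0.45)(-0.30) = 0.5650
det(I−A) = Σ_j (I−A)_1j·C_1j = (1.00)(0.5950) + (-0.45)(0.2550) + (-0.35)(0.1750) = 0.4190
adj(I−A) = Cᵀ =
  [ 0.5950   0.3825   0.2450]
  [ 0.2550   0.7625   0.1050]
  [ 0.1750   0.1125   0.5650]
(I − A)⁻¹ = adj(I−A) / det(I−A) ≈
  [   1.4200     0.9129     0.5847]
  [   0.6086     1.8198     0.2506]
  [   0.4177     0.2685     1.3484]
Δx = (I − A)⁻¹ Δd with Δd having +40 in the Water component and 0 elsewhere.
So Δx_3 = L_33 · (+40), where L_33 = adj(I−A)_33 / det(I−A) = 0.5650 / 0.4190.
Δx_3 = 0.5650 × (+40) / 0.4190 = 22.60 / 0.4190 ≈ 53.94.

Δx_3 = 53.94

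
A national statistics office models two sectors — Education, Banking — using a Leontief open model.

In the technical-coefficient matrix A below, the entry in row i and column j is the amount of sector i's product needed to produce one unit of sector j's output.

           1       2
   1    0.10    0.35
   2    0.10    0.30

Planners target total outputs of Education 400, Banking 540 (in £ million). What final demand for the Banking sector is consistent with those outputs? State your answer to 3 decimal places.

d_2 = 338.000

I − A =
  [   0.90    -0.35]
  [  -0.10     0.70]
d = (I − A) x:
  d_1 = (+0.90)·400 + (-0.35)·540 = 171.000
  d_2 = (-0.10)·400 + (+0.70)·540 = 338.000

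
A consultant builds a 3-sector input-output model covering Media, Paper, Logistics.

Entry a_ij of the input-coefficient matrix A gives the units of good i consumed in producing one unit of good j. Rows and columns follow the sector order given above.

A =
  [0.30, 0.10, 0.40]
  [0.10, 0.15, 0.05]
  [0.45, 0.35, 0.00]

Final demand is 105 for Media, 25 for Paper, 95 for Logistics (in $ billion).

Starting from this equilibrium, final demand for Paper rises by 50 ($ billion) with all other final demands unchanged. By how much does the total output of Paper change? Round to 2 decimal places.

I − A =
  [   0.70    -0.10    -0.40]
  [  -0.10     0.85    -0.05]
  [  -0.45    -0.35     1.00]
Cofactors of I−A, C_ij = (−1)^(i+j)·(minor ij) (rows/columns in the sector order above):
  C_11 = (0.85)(1.00) − (-0.05)(-0.35) = 0.8325
  C_12 = −[(-0.10)(1.00) − (-0.05)(-0.45)] = 0.1225
  C_13 = (-0.10)(-0.35) − (0.85)(-0.45) = 0.4175
  C_21 = −[(-0.10)(1.00) − (-0.40)(-0.35)] = 0.2400
  C_22 = (0.70)(1.00) − (-0.40)(-0.45) = 0.5200
  C_23 = −[(0.70)(-0.35) − (-0.10)(-0.45)] = 0.2900
  C_31 = (-0.10)(-0.05) − (-0.40)(0.85) = 0.3450
  C_32 = −[(0.70)(-0.05) − (-0.40)(-0.10)] = 0.0750
  C_33 = (0.70)(0.85) − (-0.10)(-0.10) = 0.5850
det(I−A) = Σ_j (I−A)_1j·C_1j = (0.70)(0.8325) + (-0.10)(0.1225) + (-0.40)(0.4175) = 0.4035
adj(I−A) = Cᵀ =
  [ 0.8325   0.2400   0.3450]
  [ 0.1225   0.5200   0.0750]
  [ 0.4175   0.2900   0.5850]
(I − A)⁻¹ = adj(I−A) / det(I−A) ≈
  [   2.0632     0.5948     0.8550]
  [   0.3036     1.2887     0.1859]
  [   1.0347     0.7187     1.4498]
Δx = (I − A)⁻¹ Δd with Δd having +50 in the Paper component and 0 elsewhere.
So Δx_2 = L_22 · (+50), where L_22 = adj(I−A)_22 / det(I−A) = 0.5200 / 0.4035.
Δx_2 = 0.5200 × (+50) / 0.4035 = 26.00 / 0.4035 ≈ 64.44.

Δx_2 = 64.44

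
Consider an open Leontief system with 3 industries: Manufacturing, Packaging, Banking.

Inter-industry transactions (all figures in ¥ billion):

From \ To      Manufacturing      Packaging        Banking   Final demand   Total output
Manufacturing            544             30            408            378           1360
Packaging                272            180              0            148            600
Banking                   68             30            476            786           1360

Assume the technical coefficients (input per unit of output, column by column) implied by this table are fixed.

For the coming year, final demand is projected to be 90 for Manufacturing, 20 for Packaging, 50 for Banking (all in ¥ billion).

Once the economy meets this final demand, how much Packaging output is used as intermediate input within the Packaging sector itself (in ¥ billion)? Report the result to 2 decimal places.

z_22 = 26.32

Technical coefficients a_ij = z_ij / X_j:
  a_11 = 544/1360 = 0.40, a_21 = 272/1360 = 0.20, a_31 = 68/1360 = 0.05
  a_12 = 30/600 = 0.05, a_22 = 180/600 = 0.30, a_32 = 30/600 = 0.05
  a_13 = 408/1360 = 0.30, a_23 = 0/1360 = 0.00, a_33 = 476/1360 = 0.35
I − A =
  [   0.60    -0.05    -0.30]
  [  -0.20     0.70     0.00]
  [  -0.05    -0.05     0.65]
Cofactors of I−A, C_ij = (−1)^(i+j)·(minor ij) (rows/columns in the sector order above):
  C_11 = (0.70)(0.65) − (0.00)(-0.05) = 0.4550
  C_12 = −[(-0.20)(0.65) − (0.00)(-0.05)] = 0.1300
  C_13 = (-0.20)(-0.05) − (0.70)(-0.05) = 0.0450
  C_21 = −[(-0.05)(0.65) − (-0.30)(-0.05)] = 0.0475
  C_22 = (0.60)(0.65) − (-0.30)(-0.05) = 0.3750
  C_23 = −[(0.60)(-0.05) − (-0.05)(-0.05)] = 0.0325
  C_31 = (-0.05)(0.00) − (-0.30)(0.70) = 0.2100
  C_32 = −[(0.60)(0.00) − (-0.30)(-0.20)] = 0.0600
  C_33 = (0.60)(0.70) − (-0.05)(-0.20) = 0.4100
det(I−A) = Σ_j (I−A)_1j·C_1j = (0.60)(0.4550) + (-0.05)(0.1300) + (-0.30)(0.0450) = 0.2530
adj(I−A) = Cᵀ =
  [ 0.4550   0.0475   0.2100]
  [ 0.1300   0.3750   0.0600]
  [ 0.0450   0.0325   0.4100]
(I − A)⁻¹ = adj(I−A) / det(I−A) ≈
  [   1.7984     0.1877     0.8300]
  [   0.5138     1.4822     0.2372]
  [   0.1779     0.1285     1.6206]
First solve x = (I − A)⁻¹ d = adj(I−A)·d / det(I−A); in particular x_2 = (0.1300·90 + 0.3750·20 + 0.0600·50) / 0.2530 = 22.20 / 0.2530 ≈ 87.7470.
Intermediate flow from 2 to 2: z_22 = a_22 · x_2 = 0.30 × 22.20 / 0.2530 = 6.66 / 0.2530 ≈ 26.32.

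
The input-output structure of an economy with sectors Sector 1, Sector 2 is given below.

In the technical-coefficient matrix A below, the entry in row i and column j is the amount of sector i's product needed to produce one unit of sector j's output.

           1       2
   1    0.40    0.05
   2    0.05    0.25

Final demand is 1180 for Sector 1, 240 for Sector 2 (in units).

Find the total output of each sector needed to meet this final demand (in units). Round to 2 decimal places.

x_1 = 2004.47, x_2 = 453.63

I − A =
  [   0.60    -0.05]
  [  -0.05     0.75]
det(I−A) = (0.60)(0.75) − (-0.05)(-0.05) = 0.4475
adj(I−A) = [[0.75, 0.05], [0.05, 0.60]]
(I − A)⁻¹ = adj(I−A) / det(I−A) ≈
  [   1.6760     0.1117]
  [   0.1117     1.3408]
x = (I − A)⁻¹ d = adj(I−A)·d / det(I−A), with det(I−A) = 0.4475:
  x_1 = (0.75·1180 + 0.05·240) / 0.4475 = 897.00 / 0.4475 ≈ 2004.47
  x_2 = (0.05·1180 + 0.60·240) / 0.4475 = 203.00 / 0.4475 ≈ 453.63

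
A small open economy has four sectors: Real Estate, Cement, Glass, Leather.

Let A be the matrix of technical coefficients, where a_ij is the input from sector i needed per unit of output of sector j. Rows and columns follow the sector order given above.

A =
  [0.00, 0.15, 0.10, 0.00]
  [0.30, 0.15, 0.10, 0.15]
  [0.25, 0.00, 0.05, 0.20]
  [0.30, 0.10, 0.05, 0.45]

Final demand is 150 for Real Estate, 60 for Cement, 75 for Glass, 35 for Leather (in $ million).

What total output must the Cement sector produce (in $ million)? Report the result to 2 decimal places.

I − A =
  [   1.00    -0.15    -0.10     0.00]
  [  -0.30     0.85    -0.10    -0.15]
  [  -0.25     0.00     0.95    -0.20]
  [  -0.30    -0.10    -0.05     0.55]
Compute the cofactors C_ij = (−1)^(i+j)·(3×3 minor ij) of I−A; the adjugate is their transpose:
adj(I−A) = Cᵀ =
  [ 0.419375   0.078875   0.054625   0.041375]
  [ 0.218125   0.492750   0.083500   0.164750]
  [ 0.170125   0.049625   0.421000   0.166625]
  [ 0.283875   0.137125   0.083250   0.739750]
det(I−A) = Σ_j (I−A)_1j·C_1j = (1.00)(0.419375) + (-0.15)(0.218125) + (-0.10)(0.170125) + (0.00)(0.283875) = 0.36964375
(I − A)⁻¹ = adj(I−A) / det(I−A) ≈
  [   1.1345     0.2134     0.1478     0.1119]
  [   0.5901     1.3330     0.2259     0.4457]
  [   0.4602     0.1343     1.1389     0.4508]
  [   0.7680     0.3710     0.2252     2.0013]
x = (I − A)⁻¹ d = adj(I−A)·d / det(I−A), with det(I−A) = 0.36964375:
  x_1 = (0.419375·150 + 0.078875·60 + 0.054625·75 + 0.041375·35) / 0.36964375 = 73.18375 / 0.36964375 ≈ 197.98
  x_2 = (0.218125·150 + 0.492750·60 + 0.083500·75 + 0.164750·35) / 0.36964375 = 74.3125 / 0.36964375 ≈ 201.04
  x_3 = (0.170125·150 + 0.049625·60 + 0.421000·75 + 0.166625·35) / 0.36964375 = 65.903125 / 0.36964375 ≈ 178.29
  x_4 = (0.283875·150 + 0.137125·60 + 0.083250·75 + 0.739750·35) / 0.36964375 = 82.94375 / 0.36964375 ≈ 224.39

x_2 = 201.04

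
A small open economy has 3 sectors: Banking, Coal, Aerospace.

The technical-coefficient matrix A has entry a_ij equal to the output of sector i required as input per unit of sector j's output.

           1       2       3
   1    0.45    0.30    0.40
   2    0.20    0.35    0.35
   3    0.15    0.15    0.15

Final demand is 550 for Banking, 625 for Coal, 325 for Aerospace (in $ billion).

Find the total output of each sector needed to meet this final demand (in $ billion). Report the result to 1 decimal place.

I − A =
  [   0.55    -0.30    -0.40]
  [  -0.20     0.65    -0.35]
  [  -0.15    -0.15     0.85]
Cofactors of I−A, C_ij = (−1)^(i+j)·(minor ij) (rows/columns in the sector order above):
  C_11 = (0.65)(0.85) − (-0.35)(-0.15) = 0.5000
  C_12 = −[(-0.20)(0.85) − (-0.35)(-0.15)] = 0.2225
  C_13 = (-0.20)(-0.15) − (0.65)(-0.15) = 0.1275
  C_21 = −[(-0.30)(0.85) − (-0.40)(-0.15)] = 0.3150
  C_22 = (0.55)(0.85) − (-0.40)(-0.15) = 0.4075
  C_23 = −[(0.55)(-0.15) − (-0.30)(-0.15)] = 0.1275
  C_31 = (-0.30)(-0.35) − (-0.40)(0.65) = 0.3650
  C_32 = −[(0.55)(-0.35) − (-0.40)(-0.20)] = 0.2725
  C_33 = (0.55)(0.65) − (-0.30)(-0.20) = 0.2975
det(I−A) = Σ_j (I−A)_1j·C_1j = (0.55)(0.5000) + (-0.30)(0.2225) + (-0.40)(0.1275) = 0.15725
adj(I−A) = Cᵀ =
  [ 0.5000   0.3150   0.3650]
  [ 0.2225   0.4075   0.2725]
  [ 0.1275   0.1275   0.2975]
(I − A)⁻¹ = adj(I−A) / det(I−A) ≈
  [   3.1797     2.0032     2.3211]
  [   1.4149     2.5914     1.7329]
  [   0.8108     0.8108     1.8919]
x = (I − A)⁻¹ d = adj(I−A)·d / det(I−A), with det(I−A) = 0.15725:
  x_1 = (0.5000·550 + 0.3150·625 + 0.3650·325) / 0.15725 = 590.50 / 0.15725 ≈ 3755.2
  x_2 = (0.2225·550 + 0.4075·625 + 0.2725·325) / 0.15725 = 465.625 / 0.15725 ≈ 2961.0
  x_3 = (0.1275·550 + 0.1275·625 + 0.2975·325) / 0.15725 = 246.50 / 0.15725 ≈ 1567.6

x_1 = 3755.2, x_2 = 2961.0, x_3 = 1567.6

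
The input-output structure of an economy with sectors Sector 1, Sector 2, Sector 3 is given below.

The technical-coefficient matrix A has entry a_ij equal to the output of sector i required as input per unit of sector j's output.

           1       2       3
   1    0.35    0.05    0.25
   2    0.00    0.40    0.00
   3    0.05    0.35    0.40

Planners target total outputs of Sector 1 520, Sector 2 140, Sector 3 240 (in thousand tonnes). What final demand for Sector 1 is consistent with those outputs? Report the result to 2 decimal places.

d_1 = 271.00

I − A =
  [   0.65    -0.05    -0.25]
  [   0.00     0.60     0.00]
  [  -0.05    -0.35     0.60]
d = (I − A) x:
  d_1 = (+0.65)·520 + (-0.05)·140 + (-0.25)·240 = 271.00
  d_2 = (+0.00)·520 + (+0.60)·140 + (+0.00)·240 = 84.00
  d_3 = (-0.05)·520 + (-0.35)·140 + (+0.60)·240 = 69.00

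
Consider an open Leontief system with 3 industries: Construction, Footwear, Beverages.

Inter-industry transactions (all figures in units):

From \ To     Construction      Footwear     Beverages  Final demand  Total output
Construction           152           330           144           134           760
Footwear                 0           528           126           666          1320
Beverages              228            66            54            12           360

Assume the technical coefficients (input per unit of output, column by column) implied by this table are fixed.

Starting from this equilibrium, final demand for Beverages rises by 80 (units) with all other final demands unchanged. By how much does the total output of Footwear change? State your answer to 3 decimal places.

Δx_F = 75.740

Technical coefficients a_ij = z_ij / X_j:
  a_CC = 152/760 = 0.20, a_FC = 0/760 = 0.00, a_BC = 228/760 = 0.30
  a_CF = 330/1320 = 0.25, a_FF = 528/1320 = 0.40, a_BF = 66/1320 = 0.05
  a_CB = 144/360 = 0.40, a_FB = 126/360 = 0.35, a_BB = 54/360 = 0.15
I − A =
  [   0.80    -0.25    -0.40]
  [   0.00     0.60    -0.35]
  [  -0.30    -0.05     0.85]
Cofactors of I−A, C_ij = (−1)^(i+j)·(minor ij) (rows/columns in the sector order above):
  C_11 = (0.60)(0.85) − (-0.35)(-0.05) = 0.4925
  C_12 = −[(0.00)(0.85) − (-0.35)(-0.30)] = 0.1050
  C_13 = (0.00)(-0.05) − (0.60)(-0.30) = 0.1800
  C_21 = −[(-0.25)(0.85) − (-0.40)(-0.05)] = 0.2325
  C_22 = (0.80)(0.85) − (-0.40)(-0.30) = 0.5600
  C_23 = −[(0.80)(-0.05) − (-0.25)(-0.30)] = 0.1150
  C_31 = (-0.25)(-0.35) − (-0.40)(0.60) = 0.3275
  C_32 = −[(0.80)(-0.35) − (-0.40)(0.00)] = 0.2800
  C_33 = (0.80)(0.60) − (-0.25)(0.00) = 0.4800
det(I−A) = Σ_j (I−A)_1j·C_1j = (0.80)(0.4925) + (-0.25)(0.1050) + (-0.40)(0.1800) = 0.29575
adj(I−A) = Cᵀ =
  [ 0.4925   0.2325   0.3275]
  [ 0.1050   0.5600   0.2800]
  [ 0.1800   0.1150   0.4800]
(I − A)⁻¹ = adj(I−A) / det(I−A) ≈
  [   1.6653     0.7861     1.1074]
  [   0.3550     1.8935     0.9467]
  [   0.6086     0.3888     1.6230]
Δx = (I − A)⁻¹ Δd with Δd having +80 in the Beverages component and 0 elsewhere.
So Δx_F = L_FB · (+80), where L_FB = adj(I−A)_FB / det(I−A) = 0.2800 / 0.29575.
Δx_F = 0.2800 × (+80) / 0.29575 = 22.40 / 0.29575 ≈ 75.740.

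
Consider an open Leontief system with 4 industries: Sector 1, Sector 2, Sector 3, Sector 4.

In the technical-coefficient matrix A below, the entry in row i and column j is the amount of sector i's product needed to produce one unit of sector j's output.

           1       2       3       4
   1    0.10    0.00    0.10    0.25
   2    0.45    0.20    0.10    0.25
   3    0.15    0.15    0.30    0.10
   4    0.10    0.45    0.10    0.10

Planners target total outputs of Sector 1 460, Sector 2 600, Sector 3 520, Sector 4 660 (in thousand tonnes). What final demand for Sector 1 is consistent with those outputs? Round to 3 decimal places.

I − A =
  [   0.90     0.00    -0.10    -0.25]
  [  -0.45     0.80    -0.10    -0.25]
  [  -0.15    -0.15     0.70    -0.10]
  [  -0.10    -0.45    -0.10     0.90]
d = (I − A) x:
  d_1 = (+0.90)·460 + (+0.00)·600 + (-0.10)·520 + (-0.25)·660 = 197.000
  d_2 = (-0.45)·460 + (+0.80)·600 + (-0.10)·520 + (-0.25)·660 = 56.000
  d_3 = (-0.15)·460 + (-0.15)·600 + (+0.70)·520 + (-0.10)·660 = 139.000
  d_4 = (-0.10)·460 + (-0.45)·600 + (-0.10)·520 + (+0.90)·660 = 226.000

d_1 = 197.000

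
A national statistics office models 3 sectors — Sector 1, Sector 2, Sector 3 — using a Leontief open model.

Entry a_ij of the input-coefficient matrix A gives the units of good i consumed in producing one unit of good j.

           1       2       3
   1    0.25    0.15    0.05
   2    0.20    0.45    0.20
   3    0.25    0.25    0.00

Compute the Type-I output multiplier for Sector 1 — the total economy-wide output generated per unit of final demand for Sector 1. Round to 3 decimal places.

I − A =
  [   0.75    -0.15    -0.05]
  [  -0.20     0.55    -0.20]
  [  -0.25    -0.25     1.00]
Cofactors of I−A, C_ij = (−1)^(i+j)·(minor ij) (rows/columns in the sector order above):
  C_11 = (0.55)(1.00) − (-0.20)(-0.25) = 0.5000
  C_12 = −[(-0.20)(1.00) − (-0.20)(-0.25)] = 0.2500
  C_13 = (-0.20)(-0.25) − (0.55)(-0.25) = 0.1875
  C_21 = −[(-0.15)(1.00) − (-0.05)(-0.25)] = 0.1625
  C_22 = (0.75)(1.00) − (-0.05)(-0.25) = 0.7375
  C_23 = −[(0.75)(-0.25) − (-0.15)(-0.25)] = 0.2250
  C_31 = (-0.15)(-0.20) − (-0.05)(0.55) = 0.0575
  C_32 = −[(0.75)(-0.20) − (-0.05)(-0.20)] = 0.1600
  C_33 = (0.75)(0.55) − (-0.15)(-0.20) = 0.3825
det(I−A) = Σ_j (I−A)_1j·C_1j = (0.75)(0.5000) + (-0.15)(0.2500) + (-0.05)(0.1875) = 0.328125
adj(I−A) = Cᵀ =
  [ 0.5000   0.1625   0.0575]
  [ 0.2500   0.7375   0.1600]
  [ 0.1875   0.2250   0.3825]
(I − A)⁻¹ = adj(I−A) / det(I−A) ≈
  [   1.5238     0.4952     0.1752]
  [   0.7619     2.2476     0.4876]
  [   0.5714     0.6857     1.1657]
The output multiplier for sector j is the column-j sum of the Leontief inverse (I − A)⁻¹ = adj(I−A) / det(I−A).
Column 1 of adj(I−A): (0.5000, 0.2500, 0.1875); det(I−A) = 0.328125.
m_1 = (0.5000 + 0.2500 + 0.1875) / 0.328125 = 0.9375 / 0.328125 ≈ 2.857.

m_1 = 2.857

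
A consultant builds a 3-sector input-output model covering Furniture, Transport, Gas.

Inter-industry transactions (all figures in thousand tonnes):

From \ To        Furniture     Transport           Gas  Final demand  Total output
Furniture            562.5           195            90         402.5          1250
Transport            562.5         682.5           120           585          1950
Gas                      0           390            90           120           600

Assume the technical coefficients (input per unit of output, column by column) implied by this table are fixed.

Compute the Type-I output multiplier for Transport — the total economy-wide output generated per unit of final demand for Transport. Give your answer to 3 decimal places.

m_T = 3.009

Technical coefficients a_ij = z_ij / X_j:
  a_FF = 562.5/1250 = 0.45, a_TF = 562.5/1250 = 0.45, a_GF = 0/1250 = 0.00
  a_FT = 195/1950 = 0.10, a_TT = 682.5/1950 = 0.35, a_GT = 390/1950 = 0.20
  a_FG = 90/600 = 0.15, a_TG = 120/600 = 0.20, a_GG = 90/600 = 0.15
I − A =
  [   0.55    -0.10    -0.15]
  [  -0.45     0.65    -0.20]
  [   0.00    -0.20     0.85]
Cofactors of I−A, C_ij = (−1)^(i+j)·(minor ij) (rows/columns in the sector order above):
  C_11 = (0.65)(0.85) − (-0.20)(-0.20) = 0.5125
  C_12 = −[(-0.45)(0.85) − (-0.20)(0.00)] = 0.3825
  C_13 = (-0.45)(-0.20) − (0.65)(0.00) = 0.0900
  C_21 = −[(-0.10)(0.85) − (-0.15)(-0.20)] = 0.1150
  C_22 = (0.55)(0.85) − (-0.15)(0.00) = 0.4675
  C_23 = −[(0.55)(-0.20) − (-0.10)(0.00)] = 0.1100
  C_31 = (-0.10)(-0.20) − (-0.15)(0.65) = 0.1175
  C_32 = −[(0.55)(-0.20) − (-0.15)(-0.45)] = 0.1775
  C_33 = (0.55)(0.65) − (-0.10)(-0.45) = 0.3125
det(I−A) = Σ_j (I−A)_1j·C_1j = (0.55)(0.5125) + (-0.10)(0.3825) + (-0.15)(0.0900) = 0.230125
adj(I−A) = Cᵀ =
  [ 0.5125   0.1150   0.1175]
  [ 0.3825   0.4675   0.1775]
  [ 0.0900   0.1100   0.3125]
(I − A)⁻¹ = adj(I−A) / det(I−A) ≈
  [   2.2271     0.4997     0.5106]
  [   1.6621     2.0315     0.7713]
  [   0.3911     0.4780     1.3580]
The output multiplier for sector j is the column-j sum of the Leontief inverse (I − A)⁻¹ = adj(I−A) / det(I−A).
Column T of adj(I−A): (0.1150, 0.4675, 0.1100); det(I−A) = 0.230125.
m_T = (0.1150 + 0.4675 + 0.1100) / 0.230125 = 0.6925 / 0.230125 ≈ 3.009.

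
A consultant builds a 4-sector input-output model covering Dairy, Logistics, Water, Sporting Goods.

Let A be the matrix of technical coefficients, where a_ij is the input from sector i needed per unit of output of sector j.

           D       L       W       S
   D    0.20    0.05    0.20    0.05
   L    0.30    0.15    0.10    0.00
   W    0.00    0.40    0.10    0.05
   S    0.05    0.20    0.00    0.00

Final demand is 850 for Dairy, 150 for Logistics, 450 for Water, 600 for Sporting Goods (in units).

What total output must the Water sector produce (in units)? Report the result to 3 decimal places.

x_W = 887.660

I − A =
  [   0.80    -0.05    -0.20    -0.05]
  [  -0.30     0.85    -0.10     0.00]
  [   0.00    -0.40     0.90    -0.05]
  [  -0.05    -0.20     0.00     1.00]
Compute the cofactors C_ij = (−1)^(i+j)·(3×3 minor ij) of I−A; the adjugate is their transpose:
adj(I−A) = Cᵀ =
  [ 0.724000   0.136000   0.176000   0.045000]
  [ 0.270250   0.717250   0.139750   0.020500]
  [ 0.125125   0.327125   0.659875   0.039250]
  [ 0.090250   0.150250   0.036750   0.542500]
det(I−A) = Σ_j (I−A)_1j·C_1j = (0.80)(0.724000) + (-0.05)(0.270250) + (-0.20)(0.125125) + (-0.05)(0.090250) = 0.53615
(I − A)⁻¹ = adj(I−A) / det(I−A) ≈
  [   1.3504     0.2537     0.3283     0.0839]
  [   0.5041     1.3378     0.2607     0.0382]
  [   0.2334     0.6101     1.2308     0.0732]
  [   0.1683     0.2802     0.0685     1.0118]
x = (I − A)⁻¹ d = adj(I−A)·d / det(I−A), with det(I−A) = 0.53615:
  x_D = (0.724000·850 + 0.136000·150 + 0.176000·450 + 0.045000·600) / 0.53615 = 742.00 / 0.53615 ≈ 1383.941
  x_L = (0.270250·850 + 0.717250·150 + 0.139750·450 + 0.020500·600) / 0.53615 = 412.4875 / 0.53615 ≈ 769.351
  x_W = (0.125125·850 + 0.327125·150 + 0.659875·450 + 0.039250·600) / 0.53615 = 475.91875 / 0.53615 ≈ 887.660
  x_S = (0.090250·850 + 0.150250·150 + 0.036750·450 + 0.542500·600) / 0.53615 = 441.2875 / 0.53615 ≈ 823.067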